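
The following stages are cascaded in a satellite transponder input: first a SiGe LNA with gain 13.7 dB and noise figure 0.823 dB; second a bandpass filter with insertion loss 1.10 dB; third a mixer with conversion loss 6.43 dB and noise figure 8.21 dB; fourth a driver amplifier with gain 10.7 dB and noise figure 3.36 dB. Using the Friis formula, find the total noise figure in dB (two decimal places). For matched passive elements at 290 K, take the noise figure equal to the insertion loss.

2.58 dB

Convert to linear (a loss of L dB is a gain of −L dB): F_i = 10^(NF_i/10), G_i = 10^(G_i,dB/10)
  Stage 1: F_1 = 10^(0.823/10) = 1.209, G_1 = 10^(13.7/10) = 23.44
  Stage 2: F_2 = 10^(1.10/10) = 1.288, G_2 = 10^(−1.10/10) = 0.7762
  Stage 3: F_3 = 10^(8.21/10) = 6.622, G_3 = 10^(−6.43/10) = 0.2275
  Stage 4: F_4 = 10^(3.36/10) = 2.168, G_4 = 10^(10.7/10) = 11.75
Friis cascade:
  F = 1.209 + (1.288 − 1)/23.44 + (6.622 − 1)/18.20 + (2.168 − 1)/4.140 = 1.812
NF = 10 log₁₀(1.812) = 2.58 dB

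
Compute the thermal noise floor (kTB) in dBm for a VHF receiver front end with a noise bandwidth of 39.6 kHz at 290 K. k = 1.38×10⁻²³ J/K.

−128.0 dBm

P_n = kTB = 1.38×10⁻²³ × 290 × 3.96×10⁴ = 1.58×10⁻¹⁶ W
In dBm: 10 log₁₀(1.58×10⁻¹⁶ / 10⁻³) = −128.0 dBm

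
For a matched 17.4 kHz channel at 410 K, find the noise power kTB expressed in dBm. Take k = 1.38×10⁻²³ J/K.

P_n = kTB = 1.38×10⁻²³ × 410 × 1.74×10⁴ = 9.84×10⁻¹⁷ W
In dBm: 10 log₁₀(9.84×10⁻¹⁷ / 10⁻³) = −130.1 dBm

−130.1 dBm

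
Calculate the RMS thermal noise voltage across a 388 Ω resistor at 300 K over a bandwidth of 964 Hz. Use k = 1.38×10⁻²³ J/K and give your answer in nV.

78.7 nV

V_n = √(4kTRB)
4kTRB = 4 × 1.38×10⁻²³ × 300 × 3.88×10² × 9.64×10² = 6.19×10⁻¹⁵ V²
V_n = √(6.19×10⁻¹⁵) = 7.87×10⁻⁸ V = 78.7 nV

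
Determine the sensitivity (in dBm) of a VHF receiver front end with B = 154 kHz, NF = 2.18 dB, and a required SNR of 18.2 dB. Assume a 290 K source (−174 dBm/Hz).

Sensitivity = −174 + 10 log₁₀(B) + NF + SNR_min
= −174 + 51.88 + 2.18 + 18.2
= −101.74 dBm → −101.7 dBm

−101.7 dBm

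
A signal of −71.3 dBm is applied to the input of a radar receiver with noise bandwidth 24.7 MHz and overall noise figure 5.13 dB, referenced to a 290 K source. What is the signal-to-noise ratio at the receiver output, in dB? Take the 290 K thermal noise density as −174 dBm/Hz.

23.6 dB

Noise floor: N = −174 + 10 log₁₀(B) + NF
10 log₁₀(2.47×10⁷) = 73.93 dB
N = −174 + 73.93 + 5.13 = −94.94 dBm
SNR = P_sig − N = −71.3 − (−94.94) = 23.64 dB → 23.6 dB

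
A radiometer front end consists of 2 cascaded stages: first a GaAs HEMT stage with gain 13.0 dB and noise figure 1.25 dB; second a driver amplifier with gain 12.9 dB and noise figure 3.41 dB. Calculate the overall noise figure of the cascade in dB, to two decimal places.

Convert to linear (a loss of L dB is a gain of −L dB): F_i = 10^(NF_i/10), G_i = 10^(G_i,dB/10)
  Stage 1: F_1 = 10^(1.25/10) = 1.334, G_1 = 10^(13.0/10) = 19.95
  Stage 2: F_2 = 10^(3.41/10) = 2.193, G_2 = 10^(12.9/10) = 19.50
Friis cascade:
  F = 1.334 + (2.193 − 1)/19.95 = 1.393
NF = 10 log₁₀(1.393) = 1.44 dB

1.44 dB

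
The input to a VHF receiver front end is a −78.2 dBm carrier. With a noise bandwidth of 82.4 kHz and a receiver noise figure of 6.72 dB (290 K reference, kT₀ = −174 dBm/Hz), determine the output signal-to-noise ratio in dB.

Noise floor: N = −174 + 10 log₁₀(B) + NF
10 log₁₀(8.24×10⁴) = 49.16 dB
N = −174 + 49.16 + 6.72 = −118.12 dBm
SNR = P_sig − N = −78.2 − (−118.12) = 39.92 dB → 39.9 dB

39.9 dB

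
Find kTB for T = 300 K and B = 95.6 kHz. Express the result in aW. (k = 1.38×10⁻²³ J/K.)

396 aW

P_n = kTB = 1.38×10⁻²³ × 300 × 9.56×10⁴ = 3.96×10⁻¹⁶ W = 396 aW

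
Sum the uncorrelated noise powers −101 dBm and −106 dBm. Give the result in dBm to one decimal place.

Convert to linear, add, convert back:
P₁ = 7.94×10⁻¹⁴ W, P₂ = 2.51×10⁻¹⁴ W
P_tot = 1.05×10⁻¹³ W → 10 log₁₀(P_tot / 10⁻³) = −99.8 dBm

−99.8 dBm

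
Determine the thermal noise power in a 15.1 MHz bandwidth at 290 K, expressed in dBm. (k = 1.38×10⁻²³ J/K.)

−102.2 dBm

P_n = kTB = 1.38×10⁻²³ × 290 × 1.51×10⁷ = 6.04×10⁻¹⁴ W
In dBm: 10 log₁₀(6.04×10⁻¹⁴ / 10⁻³) = −102.2 dBm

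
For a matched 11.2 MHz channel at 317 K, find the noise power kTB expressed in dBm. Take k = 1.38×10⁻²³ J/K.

−103.1 dBm

P_n = kTB = 1.38×10⁻²³ × 317 × 1.12×10⁷ = 4.90×10⁻¹⁴ W
In dBm: 10 log₁₀(4.90×10⁻¹⁴ / 10⁻³) = −103.1 dBm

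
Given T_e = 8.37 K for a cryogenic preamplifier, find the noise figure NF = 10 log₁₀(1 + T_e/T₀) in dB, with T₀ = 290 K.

0.124 dB

F = 1 + T_e/T₀ = 1 + 8.37/290 = 1.02886
NF = 10 log₁₀(1.02886) = 0.124 dB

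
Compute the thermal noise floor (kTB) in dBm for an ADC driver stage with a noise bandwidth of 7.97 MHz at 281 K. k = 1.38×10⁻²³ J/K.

−105.1 dBm

P_n = kTB = 1.38×10⁻²³ × 281 × 7.97×10⁶ = 3.09×10⁻¹⁴ W
In dBm: 10 log₁₀(3.09×10⁻¹⁴ / 10⁻³) = −105.1 dBm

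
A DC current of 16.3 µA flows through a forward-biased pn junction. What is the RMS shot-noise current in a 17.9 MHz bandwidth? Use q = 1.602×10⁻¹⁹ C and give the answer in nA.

I_n = √(2qI·B)
2qI·B = 2 × 1.602×10⁻¹⁹ × 1.63×10⁻⁵ × 1.79×10⁷ = 9.35×10⁻¹⁷ A²
I_n = √(9.35×10⁻¹⁷) = 9.67×10⁻⁹ A = 9.67 nA

9.67 nA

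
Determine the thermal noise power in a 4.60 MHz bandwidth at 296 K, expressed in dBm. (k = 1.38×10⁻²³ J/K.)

P_n = kTB = 1.38×10⁻²³ × 296 × 4.60×10⁶ = 1.88×10⁻¹⁴ W
In dBm: 10 log₁₀(1.88×10⁻¹⁴ / 10⁻³) = −107.3 dBm

−107.3 dBm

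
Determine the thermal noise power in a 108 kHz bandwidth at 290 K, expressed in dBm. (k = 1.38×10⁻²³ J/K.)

P_n = kTB = 1.38×10⁻²³ × 290 × 1.08×10⁵ = 4.32×10⁻¹⁶ W
In dBm: 10 log₁₀(4.32×10⁻¹⁶ / 10⁻³) = −123.6 dBm

−123.6 dBm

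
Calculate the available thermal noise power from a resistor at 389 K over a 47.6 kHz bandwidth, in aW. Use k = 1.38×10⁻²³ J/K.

P_n = kTB = 1.38×10⁻²³ × 389 × 4.76×10⁴ = 2.56×10⁻¹⁶ W = 256 aW

256 aW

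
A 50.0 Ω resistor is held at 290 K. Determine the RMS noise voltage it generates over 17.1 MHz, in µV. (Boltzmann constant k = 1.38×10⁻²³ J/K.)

V_n = √(4kTRB)
4kTRB = 4 × 1.38×10⁻²³ × 290 × 5.00×10¹ × 1.71×10⁷ = 1.37×10⁻¹¹ V²
V_n = √(1.37×10⁻¹¹) = 3.70×10⁻⁶ V = 3.70 µV

3.70 µV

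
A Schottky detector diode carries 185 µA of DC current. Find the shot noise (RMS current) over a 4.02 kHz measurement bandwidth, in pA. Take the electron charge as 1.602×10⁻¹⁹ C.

488 pA

I_n = √(2qI·B)
2qI·B = 2 × 1.602×10⁻¹⁹ × 1.85×10⁻⁴ × 4.02×10³ = 2.38×10⁻¹⁹ A²
I_n = √(2.38×10⁻¹⁹) = 4.88×10⁻¹⁰ A = 488 pA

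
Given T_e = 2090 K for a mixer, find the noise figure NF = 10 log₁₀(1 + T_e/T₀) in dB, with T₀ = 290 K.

F = 1 + T_e/T₀ = 1 + 2090/290 = 8.2069
NF = 10 log₁₀(8.2069) = 9.14 dB

9.14 dB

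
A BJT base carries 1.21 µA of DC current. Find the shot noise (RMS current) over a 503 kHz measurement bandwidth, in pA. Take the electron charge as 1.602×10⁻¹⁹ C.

442 pA

I_n = √(2qI·B)
2qI·B = 2 × 1.602×10⁻¹⁹ × 1.21×10⁻⁶ × 5.03×10⁵ = 1.95×10⁻¹⁹ A²
I_n = √(1.95×10⁻¹⁹) = 4.42×10⁻¹⁰ A = 442 pA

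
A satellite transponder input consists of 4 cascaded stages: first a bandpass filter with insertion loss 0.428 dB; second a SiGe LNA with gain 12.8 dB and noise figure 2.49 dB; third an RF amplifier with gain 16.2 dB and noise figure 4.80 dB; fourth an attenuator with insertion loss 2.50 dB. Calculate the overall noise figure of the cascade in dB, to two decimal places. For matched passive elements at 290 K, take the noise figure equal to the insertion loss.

3.17 dB

Convert to linear (a loss of L dB is a gain of −L dB): F_i = 10^(NF_i/10), G_i = 10^(G_i,dB/10)
  Stage 1: F_1 = 10^(0.428/10) = 1.104, G_1 = 10^(−0.428/10) = 0.9061
  Stage 2: F_2 = 10^(2.49/10) = 1.774, G_2 = 10^(12.8/10) = 19.05
  Stage 3: F_3 = 10^(4.80/10) = 3.020, G_3 = 10^(16.2/10) = 41.69
  Stage 4: F_4 = 10^(2.50/10) = 1.778, G_4 = 10^(−2.50/10) = 0.5623
Friis cascade:
  F = 1.104 + (1.774 − 1)/0.9061 + (3.020 − 1)/17.27 + (1.778 − 1)/719.8 = 2.076
NF = 10 log₁₀(2.076) = 3.17 dB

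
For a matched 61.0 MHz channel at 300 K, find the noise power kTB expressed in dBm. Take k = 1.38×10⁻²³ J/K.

−96.0 dBm

P_n = kTB = 1.38×10⁻²³ × 300 × 6.10×10⁷ = 2.53×10⁻¹³ W
In dBm: 10 log₁₀(2.53×10⁻¹³ / 10⁻³) = −96.0 dBm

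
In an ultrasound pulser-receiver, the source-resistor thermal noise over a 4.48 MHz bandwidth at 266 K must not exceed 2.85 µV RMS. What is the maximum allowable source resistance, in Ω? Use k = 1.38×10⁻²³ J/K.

123 Ω

Johnson–Nyquist: V_n = √(4kTRB) ⇒ R = V_n² / (4kTB)
4kTB = 4 × 1.38×10⁻²³ × 266 × 4.48×10⁶ = 6.58×10⁻¹⁴
R = (2.85×10⁻⁶)² / 6.58×10⁻¹⁴ = 1.23×10² Ω = 123 Ω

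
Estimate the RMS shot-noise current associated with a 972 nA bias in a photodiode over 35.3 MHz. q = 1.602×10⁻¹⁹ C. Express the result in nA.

I_n = √(2qI·B)
2qI·B = 2 × 1.602×10⁻¹⁹ × 9.72×10⁻⁷ × 3.53×10⁷ = 1.10×10⁻¹⁷ A²
I_n = √(1.10×10⁻¹⁷) = 3.32×10⁻⁹ A = 3.32 nA

3.32 nA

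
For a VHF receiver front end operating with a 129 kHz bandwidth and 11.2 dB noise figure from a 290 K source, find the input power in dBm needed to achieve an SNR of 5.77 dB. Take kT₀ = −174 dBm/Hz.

−105.9 dBm

Sensitivity = −174 + 10 log₁₀(B) + NF + SNR_min
= −174 + 51.11 + 11.2 + 5.77
= −105.92 dBm → −105.9 dBm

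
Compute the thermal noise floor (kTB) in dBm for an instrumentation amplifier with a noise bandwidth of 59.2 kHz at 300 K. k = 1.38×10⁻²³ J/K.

−126.1 dBm

P_n = kTB = 1.38×10⁻²³ × 300 × 5.92×10⁴ = 2.45×10⁻¹⁶ W
In dBm: 10 log₁₀(2.45×10⁻¹⁶ / 10⁻³) = −126.1 dBm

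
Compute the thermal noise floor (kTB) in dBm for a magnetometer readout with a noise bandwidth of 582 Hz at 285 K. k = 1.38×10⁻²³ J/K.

P_n = kTB = 1.38×10⁻²³ × 285 × 5.82×10² = 2.29×10⁻¹⁸ W
In dBm: 10 log₁₀(2.29×10⁻¹⁸ / 10⁻³) = −146.4 dBm

−146.4 dBm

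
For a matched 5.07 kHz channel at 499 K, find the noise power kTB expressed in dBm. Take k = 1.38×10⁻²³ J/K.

P_n = kTB = 1.38×10⁻²³ × 499 × 5.07×10³ = 3.49×10⁻¹⁷ W
In dBm: 10 log₁₀(3.49×10⁻¹⁷ / 10⁻³) = −134.6 dBm

−134.6 dBm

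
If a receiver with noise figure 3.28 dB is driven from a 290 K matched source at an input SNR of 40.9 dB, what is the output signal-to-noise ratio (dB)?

37.62 dB

By definition F = SNR_in/SNR_out, so in dB: SNR_out = SNR_in − NF
SNR_out = 40.9 − 3.28 = 37.62 dB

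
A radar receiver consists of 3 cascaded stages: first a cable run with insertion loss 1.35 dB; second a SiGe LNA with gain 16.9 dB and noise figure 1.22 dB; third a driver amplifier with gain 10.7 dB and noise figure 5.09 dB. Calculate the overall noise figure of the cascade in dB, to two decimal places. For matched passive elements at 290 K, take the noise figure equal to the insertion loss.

Convert to linear (a loss of L dB is a gain of −L dB): F_i = 10^(NF_i/10), G_i = 10^(G_i,dB/10)
  Stage 1: F_1 = 10^(1.35/10) = 1.365, G_1 = 10^(−1.35/10) = 0.7328
  Stage 2: F_2 = 10^(1.22/10) = 1.324, G_2 = 10^(16.9/10) = 48.98
  Stage 3: F_3 = 10^(5.09/10) = 3.228, G_3 = 10^(10.7/10) = 11.75
Friis cascade:
  F = 1.365 + (1.324 − 1)/0.7328 + (3.228 − 1)/35.89 = 1.869
NF = 10 log₁₀(1.869) = 2.72 dB

2.72 dB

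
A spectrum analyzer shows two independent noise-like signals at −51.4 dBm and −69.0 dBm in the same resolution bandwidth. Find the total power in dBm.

−51.3 dBm

Convert to linear, add, convert back:
P₁ = 7.24×10⁻⁹ W, P₂ = 1.26×10⁻¹⁰ W
P_tot = 7.37×10⁻⁹ W → 10 log₁₀(P_tot / 10⁻³) = −51.3 dBm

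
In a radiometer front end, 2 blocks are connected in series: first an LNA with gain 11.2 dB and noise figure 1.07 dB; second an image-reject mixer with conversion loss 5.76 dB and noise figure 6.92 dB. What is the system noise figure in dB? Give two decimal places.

1.98 dB

Convert to linear (a loss of L dB is a gain of −L dB): F_i = 10^(NF_i/10), G_i = 10^(G_i,dB/10)
  Stage 1: F_1 = 10^(1.07/10) = 1.279, G_1 = 10^(11.2/10) = 13.18
  Stage 2: F_2 = 10^(6.92/10) = 4.920, G_2 = 10^(−5.76/10) = 0.2655
Friis cascade:
  F = 1.279 + (4.920 − 1)/13.18 = 1.577
NF = 10 log₁₀(1.577) = 1.98 dB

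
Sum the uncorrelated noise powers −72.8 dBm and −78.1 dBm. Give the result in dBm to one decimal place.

Convert to linear, add, convert back:
P₁ = 5.25×10⁻¹¹ W, P₂ = 1.55×10⁻¹¹ W
P_tot = 6.80×10⁻¹¹ W → 10 log₁₀(P_tot / 10⁻³) = −71.7 dBm

−71.7 dBm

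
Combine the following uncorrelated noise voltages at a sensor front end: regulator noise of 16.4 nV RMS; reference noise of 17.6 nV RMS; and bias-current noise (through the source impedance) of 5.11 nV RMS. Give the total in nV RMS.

Uncorrelated sources add in power (mean-square): V_tot = √(ΣV_i²)
V_tot = √[(1.64×10⁻⁸)² + (1.76×10⁻⁸)² + (5.11×10⁻⁹)²] = 2.46×10⁻⁸ V = 24.6 nV

24.6 nV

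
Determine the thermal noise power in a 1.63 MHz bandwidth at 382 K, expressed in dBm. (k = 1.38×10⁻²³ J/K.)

P_n = kTB = 1.38×10⁻²³ × 382 × 1.63×10⁶ = 8.59×10⁻¹⁵ W
In dBm: 10 log₁₀(8.59×10⁻¹⁵ / 10⁻³) = −110.7 dBm

−110.7 dBm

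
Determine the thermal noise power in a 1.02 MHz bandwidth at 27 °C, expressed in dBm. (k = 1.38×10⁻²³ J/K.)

−113.7 dBm

T = 27 °C + 273.15 = 300.15 K
P_n = kTB = 1.38×10⁻²³ × 300.15 × 1.02×10⁶ = 4.22×10⁻¹⁵ W
In dBm: 10 log₁₀(4.22×10⁻¹⁵ / 10⁻³) = −113.7 dBm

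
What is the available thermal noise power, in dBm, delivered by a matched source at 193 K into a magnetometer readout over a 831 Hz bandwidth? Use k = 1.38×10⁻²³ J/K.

−146.5 dBm

P_n = kTB = 1.38×10⁻²³ × 193 × 8.31×10² = 2.21×10⁻¹⁸ W
In dBm: 10 log₁₀(2.21×10⁻¹⁸ / 10⁻³) = −146.5 dBm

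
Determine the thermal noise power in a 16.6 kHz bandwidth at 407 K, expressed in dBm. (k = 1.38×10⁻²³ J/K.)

P_n = kTB = 1.38×10⁻²³ × 407 × 1.66×10⁴ = 9.32×10⁻¹⁷ W
In dBm: 10 log₁₀(9.32×10⁻¹⁷ / 10⁻³) = −130.3 dBm

−130.3 dBm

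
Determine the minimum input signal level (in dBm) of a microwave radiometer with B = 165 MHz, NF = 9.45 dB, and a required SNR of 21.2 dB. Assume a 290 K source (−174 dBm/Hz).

−61.2 dBm

Sensitivity = −174 + 10 log₁₀(B) + NF + SNR_min
= −174 + 82.17 + 9.45 + 21.2
= −61.18 dBm → −61.2 dBm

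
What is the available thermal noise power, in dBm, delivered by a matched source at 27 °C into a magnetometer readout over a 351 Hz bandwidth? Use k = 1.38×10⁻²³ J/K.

T = 27 °C + 273.15 = 300.15 K
P_n = kTB = 1.38×10⁻²³ × 300.15 × 3.51×10² = 1.45×10⁻¹⁸ W
In dBm: 10 log₁₀(1.45×10⁻¹⁸ / 10⁻³) = −148.4 dBm

−148.4 dBm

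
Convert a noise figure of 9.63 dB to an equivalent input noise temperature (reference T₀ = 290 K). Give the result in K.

2373 K

F = 10^(9.63/10) = 9.18333
T_e = (F − 1)·T₀ = (9.18333 − 1) × 290 = 2373 K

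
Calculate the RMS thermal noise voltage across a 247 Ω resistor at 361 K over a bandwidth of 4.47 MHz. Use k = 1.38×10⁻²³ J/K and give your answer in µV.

V_n = √(4kTRB)
4kTRB = 4 × 1.38×10⁻²³ × 361 × 2.47×10² × 4.47×10⁶ = 2.20×10⁻¹¹ V²
V_n = √(2.20×10⁻¹¹) = 4.69×10⁻⁶ V = 4.69 µV

4.69 µV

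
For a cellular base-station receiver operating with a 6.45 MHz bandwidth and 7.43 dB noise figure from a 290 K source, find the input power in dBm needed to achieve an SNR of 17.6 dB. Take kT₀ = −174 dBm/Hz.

Sensitivity = −174 + 10 log₁₀(B) + NF + SNR_min
= −174 + 68.1 + 7.43 + 17.6
= −80.87 dBm → −80.9 dBm

−80.9 dBm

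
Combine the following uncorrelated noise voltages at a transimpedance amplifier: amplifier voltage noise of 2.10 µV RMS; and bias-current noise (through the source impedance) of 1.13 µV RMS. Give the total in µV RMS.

Uncorrelated sources add in power (mean-square): V_tot = √(ΣV_i²)
V_tot = √[(2.10×10⁻⁶)² + (1.13×10⁻⁶)²] = 2.38×10⁻⁶ V = 2.38 µV

2.38 µV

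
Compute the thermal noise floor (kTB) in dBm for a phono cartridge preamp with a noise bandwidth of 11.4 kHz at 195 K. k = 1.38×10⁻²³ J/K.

P_n = kTB = 1.38×10⁻²³ × 195 × 1.14×10⁴ = 3.07×10⁻¹⁷ W
In dBm: 10 log₁₀(3.07×10⁻¹⁷ / 10⁻³) = −135.1 dBm

−135.1 dBm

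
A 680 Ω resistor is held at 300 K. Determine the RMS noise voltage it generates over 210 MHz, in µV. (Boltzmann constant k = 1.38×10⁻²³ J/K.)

48.6 µV

V_n = √(4kTRB)
4kTRB = 4 × 1.38×10⁻²³ × 300 × 6.80×10² × 2.10×10⁸ = 2.36×10⁻⁹ V²
V_n = √(2.36×10⁻⁹) = 4.86×10⁻⁵ V = 48.6 µV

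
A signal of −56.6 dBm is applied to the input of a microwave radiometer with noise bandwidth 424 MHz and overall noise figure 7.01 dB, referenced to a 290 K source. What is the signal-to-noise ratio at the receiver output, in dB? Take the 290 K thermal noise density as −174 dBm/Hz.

Noise floor: N = −174 + 10 log₁₀(B) + NF
10 log₁₀(4.24×10⁸) = 86.27 dB
N = −174 + 86.27 + 7.01 = −80.72 dBm
SNR = P_sig − N = −56.6 − (−80.72) = 24.12 dB → 24.1 dB

24.1 dB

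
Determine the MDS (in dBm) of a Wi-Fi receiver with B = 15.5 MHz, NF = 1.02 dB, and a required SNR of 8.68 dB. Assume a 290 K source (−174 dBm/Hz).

−92.4 dBm

Sensitivity = −174 + 10 log₁₀(B) + NF + SNR_min
= −174 + 71.9 + 1.02 + 8.68
= −92.40 dBm → −92.4 dBm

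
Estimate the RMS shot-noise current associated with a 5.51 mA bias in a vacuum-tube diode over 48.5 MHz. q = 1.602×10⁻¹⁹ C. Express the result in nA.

293 nA

I_n = √(2qI·B)
2qI·B = 2 × 1.602×10⁻¹⁹ × 5.51×10⁻³ × 4.85×10⁷ = 8.56×10⁻¹⁴ A²
I_n = √(8.56×10⁻¹⁴) = 2.93×10⁻⁷ A = 293 nA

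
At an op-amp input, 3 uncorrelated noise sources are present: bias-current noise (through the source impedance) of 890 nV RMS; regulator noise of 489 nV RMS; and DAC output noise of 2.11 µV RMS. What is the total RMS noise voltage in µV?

2.34 µV

Uncorrelated sources add in power (mean-square): V_tot = √(ΣV_i²)
V_tot = √[(8.90×10⁻⁷)² + (4.89×10⁻⁷)² + (2.11×10⁻⁶)²] = 2.34×10⁻⁶ V = 2.34 µV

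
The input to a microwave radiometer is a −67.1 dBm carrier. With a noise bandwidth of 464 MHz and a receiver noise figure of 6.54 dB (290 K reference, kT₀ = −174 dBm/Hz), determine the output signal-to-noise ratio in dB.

13.7 dB

Noise floor: N = −174 + 10 log₁₀(B) + NF
10 log₁₀(4.64×10⁸) = 86.67 dB
N = −174 + 86.67 + 6.54 = −80.79 dBm
SNR = P_sig − N = −67.1 − (−80.79) = 13.69 dB → 13.7 dB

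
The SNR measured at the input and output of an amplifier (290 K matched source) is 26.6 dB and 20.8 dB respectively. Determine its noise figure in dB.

NF (dB) = SNR_in(dB) − SNR_out(dB) when the source is at T₀
NF = 26.6 − 20.8 = 5.8 dB

5.8 dB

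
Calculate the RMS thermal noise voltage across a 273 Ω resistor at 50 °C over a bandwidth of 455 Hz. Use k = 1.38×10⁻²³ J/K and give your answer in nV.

T = 50 °C + 273.15 = 323.15 K
V_n = √(4kTRB)
4kTRB = 4 × 1.38×10⁻²³ × 323.15 × 2.73×10² × 4.55×10² = 2.22×10⁻¹⁵ V²
V_n = √(2.22×10⁻¹⁵) = 4.71×10⁻⁸ V = 47.1 nV

47.1 nV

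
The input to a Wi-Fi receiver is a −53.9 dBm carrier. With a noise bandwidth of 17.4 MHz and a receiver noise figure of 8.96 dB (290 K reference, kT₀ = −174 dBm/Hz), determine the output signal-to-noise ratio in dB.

Noise floor: N = −174 + 10 log₁₀(B) + NF
10 log₁₀(1.74×10⁷) = 72.41 dB
N = −174 + 72.41 + 8.96 = −92.63 dBm
SNR = P_sig − N = −53.9 − (−92.63) = 38.73 dB → 38.7 dB

38.7 dB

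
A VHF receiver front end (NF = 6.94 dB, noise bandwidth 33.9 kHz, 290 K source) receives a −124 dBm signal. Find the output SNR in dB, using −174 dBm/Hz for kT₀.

Noise floor: N = −174 + 10 log₁₀(B) + NF
10 log₁₀(3.39×10⁴) = 45.3 dB
N = −174 + 45.3 + 6.94 = −121.76 dBm
SNR = P_sig − N = −124 − (−121.76) = −2.24 dB → −2.2 dB

−2.2 dB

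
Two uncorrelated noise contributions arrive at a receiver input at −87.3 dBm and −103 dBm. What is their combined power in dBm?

Convert to linear, add, convert back:
P₁ = 1.86×10⁻¹² W, P₂ = 5.01×10⁻¹⁴ W
P_tot = 1.91×10⁻¹² W → 10 log₁₀(P_tot / 10⁻³) = −87.2 dBm

−87.2 dBm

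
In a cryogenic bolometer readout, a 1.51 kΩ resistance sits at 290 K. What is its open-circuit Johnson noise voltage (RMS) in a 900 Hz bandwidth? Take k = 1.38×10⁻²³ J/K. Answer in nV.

147 nV

V_n = √(4kTRB)
4kTRB = 4 × 1.38×10⁻²³ × 290 × 1.51×10³ × 9.00×10² = 2.18×10⁻¹⁴ V²
V_n = √(2.18×10⁻¹⁴) = 1.47×10⁻⁷ V = 147 nV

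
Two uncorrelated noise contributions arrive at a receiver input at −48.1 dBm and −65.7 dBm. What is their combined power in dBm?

Convert to linear, add, convert back:
P₁ = 1.55×10⁻⁸ W, P₂ = 2.69×10⁻¹⁰ W
P_tot = 1.58×10⁻⁸ W → 10 log₁₀(P_tot / 10⁻³) = −48.0 dBm

−48.0 dBm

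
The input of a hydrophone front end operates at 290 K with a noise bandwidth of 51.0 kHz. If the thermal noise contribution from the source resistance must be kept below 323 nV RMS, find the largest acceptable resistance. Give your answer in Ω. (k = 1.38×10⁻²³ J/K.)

128 Ω

Johnson–Nyquist: V_n = √(4kTRB) ⇒ R = V_n² / (4kTB)
4kTB = 4 × 1.38×10⁻²³ × 290 × 5.10×10⁴ = 8.16×10⁻¹⁶
R = (3.23×10⁻⁷)² / 8.16×10⁻¹⁶ = 1.28×10² Ω = 128 Ω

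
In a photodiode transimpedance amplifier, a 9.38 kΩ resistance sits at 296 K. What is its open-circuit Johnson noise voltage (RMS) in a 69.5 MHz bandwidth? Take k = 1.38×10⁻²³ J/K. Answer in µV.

103 µV

V_n = √(4kTRB)
4kTRB = 4 × 1.38×10⁻²³ × 296 × 9.38×10³ × 6.95×10⁷ = 1.07×10⁻⁸ V²
V_n = √(1.07×10⁻⁸) = 1.03×10⁻⁴ V = 103 µV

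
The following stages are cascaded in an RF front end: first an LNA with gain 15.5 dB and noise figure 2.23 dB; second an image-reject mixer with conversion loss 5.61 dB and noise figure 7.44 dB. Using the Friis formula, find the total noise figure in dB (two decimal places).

2.55 dB

Convert to linear (a loss of L dB is a gain of −L dB): F_i = 10^(NF_i/10), G_i = 10^(G_i,dB/10)
  Stage 1: F_1 = 10^(2.23/10) = 1.671, G_1 = 10^(15.5/10) = 35.48
  Stage 2: F_2 = 10^(7.44/10) = 5.546, G_2 = 10^(−5.61/10) = 0.2748
Friis cascade:
  F = 1.671 + (5.546 − 1)/35.48 = 1.799
NF = 10 log₁₀(1.799) = 2.55 dB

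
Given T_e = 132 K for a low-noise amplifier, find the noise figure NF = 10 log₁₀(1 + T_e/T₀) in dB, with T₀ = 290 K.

F = 1 + T_e/T₀ = 1 + 132/290 = 1.45517
NF = 10 log₁₀(1.45517) = 1.63 dB

1.63 dB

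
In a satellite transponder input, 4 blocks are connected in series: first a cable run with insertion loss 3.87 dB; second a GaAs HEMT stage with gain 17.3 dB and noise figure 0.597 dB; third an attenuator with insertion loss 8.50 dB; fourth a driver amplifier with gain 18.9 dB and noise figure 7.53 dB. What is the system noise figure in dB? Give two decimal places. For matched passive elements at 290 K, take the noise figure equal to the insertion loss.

6.60 dB

Convert to linear (a loss of L dB is a gain of −L dB): F_i = 10^(NF_i/10), G_i = 10^(G_i,dB/10)
  Stage 1: F_1 = 10^(3.87/10) = 2.438, G_1 = 10^(−3.87/10) = 0.4102
  Stage 2: F_2 = 10^(0.597/10) = 1.147, G_2 = 10^(17.3/10) = 53.70
  Stage 3: F_3 = 10^(8.50/10) = 7.079, G_3 = 10^(−8.50/10) = 0.1413
  Stage 4: F_4 = 10^(7.53/10) = 5.662, G_4 = 10^(18.9/10) = 77.62
Friis cascade:
  F = 2.438 + (1.147 − 1)/0.4102 + (7.079 − 1)/22.03 + (5.662 − 1)/3.112 = 4.571
NF = 10 log₁₀(4.571) = 6.60 dB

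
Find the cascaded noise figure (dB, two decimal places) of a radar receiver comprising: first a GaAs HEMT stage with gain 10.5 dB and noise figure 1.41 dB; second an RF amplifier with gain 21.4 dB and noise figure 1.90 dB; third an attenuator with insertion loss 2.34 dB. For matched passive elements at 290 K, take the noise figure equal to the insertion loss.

1.56 dB

Convert to linear (a loss of L dB is a gain of −L dB): F_i = 10^(NF_i/10), G_i = 10^(G_i,dB/10)
  Stage 1: F_1 = 10^(1.41/10) = 1.384, G_1 = 10^(10.5/10) = 11.22
  Stage 2: F_2 = 10^(1.90/10) = 1.549, G_2 = 10^(21.4/10) = 138.0
  Stage 3: F_3 = 10^(2.34/10) = 1.714, G_3 = 10^(−2.34/10) = 0.5834
Friis cascade:
  F = 1.384 + (1.549 − 1)/11.22 + (1.714 − 1)/1549 = 1.433
NF = 10 log₁₀(1.433) = 1.56 dB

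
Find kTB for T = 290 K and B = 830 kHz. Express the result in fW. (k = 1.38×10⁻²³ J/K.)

P_n = kTB = 1.38×10⁻²³ × 290 × 8.30×10⁵ = 3.32×10⁻¹⁵ W = 3.32 fW

3.32 fW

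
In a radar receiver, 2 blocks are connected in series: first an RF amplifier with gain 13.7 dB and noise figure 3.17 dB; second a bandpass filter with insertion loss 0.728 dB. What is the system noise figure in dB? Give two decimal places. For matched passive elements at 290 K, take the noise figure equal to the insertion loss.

3.19 dB

Convert to linear (a loss of L dB is a gain of −L dB): F_i = 10^(NF_i/10), G_i = 10^(G_i,dB/10)
  Stage 1: F_1 = 10^(3.17/10) = 2.075, G_1 = 10^(13.7/10) = 23.44
  Stage 2: F_2 = 10^(0.728/10) = 1.182, G_2 = 10^(−0.728/10) = 0.8457
Friis cascade:
  F = 2.075 + (1.182 − 1)/23.44 = 2.083
NF = 10 log₁₀(2.083) = 3.19 dB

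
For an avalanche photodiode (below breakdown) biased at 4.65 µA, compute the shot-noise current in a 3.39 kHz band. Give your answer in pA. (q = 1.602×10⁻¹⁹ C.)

71.1 pA

I_n = √(2qI·B)
2qI·B = 2 × 1.602×10⁻¹⁹ × 4.65×10⁻⁶ × 3.39×10³ = 5.05×10⁻²¹ A²
I_n = √(5.05×10⁻²¹) = 7.11×10⁻¹¹ A = 71.1 pA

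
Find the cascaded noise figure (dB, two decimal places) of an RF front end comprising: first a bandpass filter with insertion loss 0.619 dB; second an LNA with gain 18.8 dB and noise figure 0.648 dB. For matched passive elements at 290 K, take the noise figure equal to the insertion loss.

Convert to linear (a loss of L dB is a gain of −L dB): F_i = 10^(NF_i/10), G_i = 10^(G_i,dB/10)
  Stage 1: F_1 = 10^(0.619/10) = 1.153, G_1 = 10^(−0.619/10) = 0.8672
  Stage 2: F_2 = 10^(0.648/10) = 1.161, G_2 = 10^(18.8/10) = 75.86
Friis cascade:
  F = 1.153 + (1.161 − 1)/0.8672 = 1.339
NF = 10 log₁₀(1.339) = 1.27 dB

1.27 dB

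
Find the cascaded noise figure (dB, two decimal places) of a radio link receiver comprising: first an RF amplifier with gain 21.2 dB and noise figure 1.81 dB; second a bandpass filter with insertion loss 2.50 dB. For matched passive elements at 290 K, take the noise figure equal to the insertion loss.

1.83 dB

Convert to linear (a loss of L dB is a gain of −L dB): F_i = 10^(NF_i/10), G_i = 10^(G_i,dB/10)
  Stage 1: F_1 = 10^(1.81/10) = 1.517, G_1 = 10^(21.2/10) = 131.8
  Stage 2: F_2 = 10^(2.50/10) = 1.778, G_2 = 10^(−2.50/10) = 0.5623
Friis cascade:
  F = 1.517 + (1.778 − 1)/131.8 = 1.523
NF = 10 log₁₀(1.523) = 1.83 dB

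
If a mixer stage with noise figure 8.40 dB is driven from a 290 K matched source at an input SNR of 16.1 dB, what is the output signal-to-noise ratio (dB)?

7.70 dB

By definition F = SNR_in/SNR_out, so in dB: SNR_out = SNR_in − NF
SNR_out = 16.1 − 8.40 = 7.70 dB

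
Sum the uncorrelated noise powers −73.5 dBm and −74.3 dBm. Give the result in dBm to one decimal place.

−70.9 dBm

Convert to linear, add, convert back:
P₁ = 4.47×10⁻¹¹ W, P₂ = 3.72×10⁻¹¹ W
P_tot = 8.18×10⁻¹¹ W → 10 log₁₀(P_tot / 10⁻³) = −70.9 dBm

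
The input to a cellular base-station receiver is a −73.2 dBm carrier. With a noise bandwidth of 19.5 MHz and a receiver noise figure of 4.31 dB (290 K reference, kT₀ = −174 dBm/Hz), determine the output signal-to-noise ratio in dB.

Noise floor: N = −174 + 10 log₁₀(B) + NF
10 log₁₀(1.95×10⁷) = 72.9 dB
N = −174 + 72.9 + 4.31 = −96.79 dBm
SNR = P_sig − N = −73.2 − (−96.79) = 23.59 dB → 23.6 dB

23.6 dB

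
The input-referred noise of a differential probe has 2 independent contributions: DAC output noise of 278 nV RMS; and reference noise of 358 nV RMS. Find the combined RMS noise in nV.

453 nV

Uncorrelated sources add in power (mean-square): V_tot = √(ΣV_i²)
V_tot = √[(2.78×10⁻⁷)² + (3.58×10⁻⁷)²] = 4.53×10⁻⁷ V = 453 nV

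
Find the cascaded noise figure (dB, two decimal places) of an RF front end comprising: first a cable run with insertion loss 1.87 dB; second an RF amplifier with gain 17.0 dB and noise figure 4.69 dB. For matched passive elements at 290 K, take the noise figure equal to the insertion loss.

6.56 dB

Convert to linear (a loss of L dB is a gain of −L dB): F_i = 10^(NF_i/10), G_i = 10^(G_i,dB/10)
  Stage 1: F_1 = 10^(1.87/10) = 1.538, G_1 = 10^(−1.87/10) = 0.6501
  Stage 2: F_2 = 10^(4.69/10) = 2.944, G_2 = 10^(17.0/10) = 50.12
Friis cascade:
  F = 1.538 + (2.944 − 1)/0.6501 = 4.529
NF = 10 log₁₀(4.529) = 6.56 dB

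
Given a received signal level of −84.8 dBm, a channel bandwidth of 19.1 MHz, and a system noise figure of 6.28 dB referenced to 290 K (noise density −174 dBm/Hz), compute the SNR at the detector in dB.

10.1 dB

Noise floor: N = −174 + 10 log₁₀(B) + NF
10 log₁₀(1.91×10⁷) = 72.81 dB
N = −174 + 72.81 + 6.28 = −94.91 dBm
SNR = P_sig − N = −84.8 − (−94.91) = 10.11 dB → 10.1 dB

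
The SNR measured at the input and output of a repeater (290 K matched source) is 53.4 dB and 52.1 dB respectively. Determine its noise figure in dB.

1.3 dB

NF (dB) = SNR_in(dB) − SNR_out(dB) when the source is at T₀
NF = 53.4 − 52.1 = 1.3 dB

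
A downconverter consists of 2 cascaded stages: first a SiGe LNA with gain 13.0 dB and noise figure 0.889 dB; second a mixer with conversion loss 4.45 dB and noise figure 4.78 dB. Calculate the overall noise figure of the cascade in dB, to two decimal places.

Convert to linear (a loss of L dB is a gain of −L dB): F_i = 10^(NF_i/10), G_i = 10^(G_i,dB/10)
  Stage 1: F_1 = 10^(0.889/10) = 1.227, G_1 = 10^(13.0/10) = 19.95
  Stage 2: F_2 = 10^(4.78/10) = 3.006, G_2 = 10^(−4.45/10) = 0.3589
Friis cascade:
  F = 1.227 + (3.006 − 1)/19.95 = 1.328
NF = 10 log₁₀(1.328) = 1.23 dB

1.23 dB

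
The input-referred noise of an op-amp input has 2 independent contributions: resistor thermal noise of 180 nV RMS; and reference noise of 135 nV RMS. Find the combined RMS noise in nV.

Uncorrelated sources add in power (mean-square): V_tot = √(ΣV_i²)
V_tot = √[(1.80×10⁻⁷)² + (1.35×10⁻⁷)²] = 2.25×10⁻⁷ V = 225 nV

225 nV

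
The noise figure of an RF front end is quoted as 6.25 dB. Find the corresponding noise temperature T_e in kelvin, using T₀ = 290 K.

F = 10^(6.25/10) = 4.21697
T_e = (F − 1)·T₀ = (4.21697 − 1) × 290 = 933 K

933 K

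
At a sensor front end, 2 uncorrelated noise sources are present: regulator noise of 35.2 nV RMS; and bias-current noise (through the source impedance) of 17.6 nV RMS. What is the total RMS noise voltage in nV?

Uncorrelated sources add in power (mean-square): V_tot = √(ΣV_i²)
V_tot = √[(3.52×10⁻⁸)² + (1.76×10⁻⁸)²] = 3.94×10⁻⁸ V = 39.4 nV

39.4 nV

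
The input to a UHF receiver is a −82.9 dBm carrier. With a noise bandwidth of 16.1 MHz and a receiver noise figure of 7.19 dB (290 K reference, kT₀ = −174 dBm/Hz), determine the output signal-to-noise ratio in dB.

11.8 dB

Noise floor: N = −174 + 10 log₁₀(B) + NF
10 log₁₀(1.61×10⁷) = 72.07 dB
N = −174 + 72.07 + 7.19 = −94.74 dBm
SNR = P_sig − N = −82.9 − (−94.74) = 11.84 dB → 11.8 dB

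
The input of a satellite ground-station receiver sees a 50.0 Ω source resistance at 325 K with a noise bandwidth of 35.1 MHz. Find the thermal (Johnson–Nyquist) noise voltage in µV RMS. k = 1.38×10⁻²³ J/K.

5.61 µV

V_n = √(4kTRB)
4kTRB = 4 × 1.38×10⁻²³ × 325 × 5.00×10¹ × 3.51×10⁷ = 3.15×10⁻¹¹ V²
V_n = √(3.15×10⁻¹¹) = 5.61×10⁻⁶ V = 5.61 µV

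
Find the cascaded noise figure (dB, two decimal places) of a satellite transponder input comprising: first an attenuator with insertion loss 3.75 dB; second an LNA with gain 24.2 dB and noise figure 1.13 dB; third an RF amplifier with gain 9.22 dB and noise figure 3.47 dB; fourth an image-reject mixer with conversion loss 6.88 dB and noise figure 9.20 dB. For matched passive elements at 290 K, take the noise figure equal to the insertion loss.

Convert to linear (a loss of L dB is a gain of −L dB): F_i = 10^(NF_i/10), G_i = 10^(G_i,dB/10)
  Stage 1: F_1 = 10^(3.75/10) = 2.371, G_1 = 10^(−3.75/10) = 0.4217
  Stage 2: F_2 = 10^(1.13/10) = 1.297, G_2 = 10^(24.2/10) = 263.0
  Stage 3: F_3 = 10^(3.47/10) = 2.223, G_3 = 10^(9.22/10) = 8.356
  Stage 4: F_4 = 10^(9.20/10) = 8.318, G_4 = 10^(−6.88/10) = 0.2051
Friis cascade:
  F = 2.371 + (1.297 − 1)/0.4217 + (2.223 − 1)/110.9 + (8.318 − 1)/926.8 = 3.095
NF = 10 log₁₀(3.095) = 4.91 dB

4.91 dB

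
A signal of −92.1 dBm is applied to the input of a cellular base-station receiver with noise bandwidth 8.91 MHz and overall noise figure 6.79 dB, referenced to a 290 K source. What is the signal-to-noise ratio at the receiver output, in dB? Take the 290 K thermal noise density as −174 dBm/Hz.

5.6 dB

Noise floor: N = −174 + 10 log₁₀(B) + NF
10 log₁₀(8.91×10⁶) = 69.5 dB
N = −174 + 69.5 + 6.79 = −97.71 dBm
SNR = P_sig − N = −92.1 − (−97.71) = 5.61 dB → 5.6 dB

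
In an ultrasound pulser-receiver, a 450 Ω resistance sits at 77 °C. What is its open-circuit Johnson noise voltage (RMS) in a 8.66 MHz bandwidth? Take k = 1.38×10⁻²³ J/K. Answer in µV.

8.68 µV

T = 77 °C + 273.15 = 350.15 K
V_n = √(4kTRB)
4kTRB = 4 × 1.38×10⁻²³ × 350.15 × 4.50×10² × 8.66×10⁶ = 7.53×10⁻¹¹ V²
V_n = √(7.53×10⁻¹¹) = 8.68×10⁻⁶ V = 8.68 µV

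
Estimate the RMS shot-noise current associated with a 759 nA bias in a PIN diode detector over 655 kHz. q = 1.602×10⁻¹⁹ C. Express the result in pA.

399 pA

I_n = √(2qI·B)
2qI·B = 2 × 1.602×10⁻¹⁹ × 7.59×10⁻⁷ × 6.55×10⁵ = 1.59×10⁻¹⁹ A²
I_n = √(1.59×10⁻¹⁹) = 3.99×10⁻¹⁰ A = 399 pA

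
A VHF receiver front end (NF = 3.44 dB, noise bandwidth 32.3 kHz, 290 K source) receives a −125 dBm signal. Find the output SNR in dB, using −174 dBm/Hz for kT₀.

Noise floor: N = −174 + 10 log₁₀(B) + NF
10 log₁₀(3.23×10⁴) = 45.09 dB
N = −174 + 45.09 + 3.44 = −125.47 dBm
SNR = P_sig − N = −125 − (−125.47) = 0.47 dB → 0.5 dB

0.5 dB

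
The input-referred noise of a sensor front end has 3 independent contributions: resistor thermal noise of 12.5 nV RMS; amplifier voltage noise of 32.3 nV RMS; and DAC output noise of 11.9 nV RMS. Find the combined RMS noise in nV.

Uncorrelated sources add in power (mean-square): V_tot = √(ΣV_i²)
V_tot = √[(1.25×10⁻⁸)² + (3.23×10⁻⁸)² + (1.19×10⁻⁸)²] = 3.66×10⁻⁸ V = 36.6 nV

36.6 nV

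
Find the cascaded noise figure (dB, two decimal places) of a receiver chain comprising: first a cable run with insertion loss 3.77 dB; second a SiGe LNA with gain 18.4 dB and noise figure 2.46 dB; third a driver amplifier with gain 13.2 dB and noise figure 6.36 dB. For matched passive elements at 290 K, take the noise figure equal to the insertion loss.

6.35 dB

Convert to linear (a loss of L dB is a gain of −L dB): F_i = 10^(NF_i/10), G_i = 10^(G_i,dB/10)
  Stage 1: F_1 = 10^(3.77/10) = 2.382, G_1 = 10^(−3.77/10) = 0.4198
  Stage 2: F_2 = 10^(2.46/10) = 1.762, G_2 = 10^(18.4/10) = 69.18
  Stage 3: F_3 = 10^(6.36/10) = 4.325, G_3 = 10^(13.2/10) = 20.89
Friis cascade:
  F = 2.382 + (1.762 − 1)/0.4198 + (4.325 − 1)/29.04 = 4.312
NF = 10 log₁₀(4.312) = 6.35 dB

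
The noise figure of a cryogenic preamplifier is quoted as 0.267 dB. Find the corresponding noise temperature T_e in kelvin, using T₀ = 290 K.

F = 10^(0.267/10) = 1.06341
T_e = (F − 1)·T₀ = (1.06341 − 1) × 290 = 18.4 K

18.4 K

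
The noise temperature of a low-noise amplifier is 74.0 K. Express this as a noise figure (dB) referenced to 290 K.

F = 1 + T_e/T₀ = 1 + 74.0/290 = 1.25517
NF = 10 log₁₀(1.25517) = 0.987 dB

0.987 dB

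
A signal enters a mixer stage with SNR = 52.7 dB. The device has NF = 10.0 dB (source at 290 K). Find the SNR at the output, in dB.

42.7 dB

By definition F = SNR_in/SNR_out, so in dB: SNR_out = SNR_in − NF
SNR_out = 52.7 − 10.0 = 42.7 dB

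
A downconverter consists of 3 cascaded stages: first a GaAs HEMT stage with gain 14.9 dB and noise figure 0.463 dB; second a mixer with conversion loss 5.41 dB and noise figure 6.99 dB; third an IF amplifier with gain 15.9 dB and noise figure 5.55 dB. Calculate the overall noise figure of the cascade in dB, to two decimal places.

1.86 dB

Convert to linear (a loss of L dB is a gain of −L dB): F_i = 10^(NF_i/10), G_i = 10^(G_i,dB/10)
  Stage 1: F_1 = 10^(0.463/10) = 1.112, G_1 = 10^(14.9/10) = 30.90
  Stage 2: F_2 = 10^(6.99/10) = 5.000, G_2 = 10^(−5.41/10) = 0.2877
  Stage 3: F_3 = 10^(5.55/10) = 3.589, G_3 = 10^(15.9/10) = 38.90
Friis cascade:
  F = 1.112 + (5.000 − 1)/30.90 + (3.589 − 1)/8.892 = 1.533
NF = 10 log₁₀(1.533) = 1.86 dB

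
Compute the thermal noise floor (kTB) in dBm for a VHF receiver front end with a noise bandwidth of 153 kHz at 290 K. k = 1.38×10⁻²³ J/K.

P_n = kTB = 1.38×10⁻²³ × 290 × 1.53×10⁵ = 6.12×10⁻¹⁶ W
In dBm: 10 log₁₀(6.12×10⁻¹⁶ / 10⁻³) = −122.1 dBm

−122.1 dBm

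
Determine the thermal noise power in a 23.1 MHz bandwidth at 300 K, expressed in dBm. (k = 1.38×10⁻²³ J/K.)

−100.2 dBm

P_n = kTB = 1.38×10⁻²³ × 300 × 2.31×10⁷ = 9.56×10⁻¹⁴ W
In dBm: 10 log₁₀(9.56×10⁻¹⁴ / 10⁻³) = −100.2 dBm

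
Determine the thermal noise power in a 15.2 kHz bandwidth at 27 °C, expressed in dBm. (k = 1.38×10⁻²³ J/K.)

−132.0 dBm

T = 27 °C + 273.15 = 300.15 K
P_n = kTB = 1.38×10⁻²³ × 300.15 × 1.52×10⁴ = 6.30×10⁻¹⁷ W
In dBm: 10 log₁₀(6.30×10⁻¹⁷ / 10⁻³) = −132.0 dBm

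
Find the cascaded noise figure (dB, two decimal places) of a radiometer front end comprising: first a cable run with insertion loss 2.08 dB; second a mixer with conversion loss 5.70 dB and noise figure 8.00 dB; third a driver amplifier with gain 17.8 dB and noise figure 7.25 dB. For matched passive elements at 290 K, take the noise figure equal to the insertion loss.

15.57 dB

Convert to linear (a loss of L dB is a gain of −L dB): F_i = 10^(NF_i/10), G_i = 10^(G_i,dB/10)
  Stage 1: F_1 = 10^(2.08/10) = 1.614, G_1 = 10^(−2.08/10) = 0.6194
  Stage 2: F_2 = 10^(8.00/10) = 6.310, G_2 = 10^(−5.70/10) = 0.2692
  Stage 3: F_3 = 10^(7.25/10) = 5.309, G_3 = 10^(17.8/10) = 60.26
Friis cascade:
  F = 1.614 + (6.310 − 1)/0.6194 + (5.309 − 1)/0.1667 = 36.03
NF = 10 log₁₀(36.03) = 15.57 dB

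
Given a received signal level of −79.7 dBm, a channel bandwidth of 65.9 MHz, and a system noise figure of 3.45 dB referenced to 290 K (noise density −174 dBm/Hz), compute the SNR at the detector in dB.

Noise floor: N = −174 + 10 log₁₀(B) + NF
10 log₁₀(6.59×10⁷) = 78.19 dB
N = −174 + 78.19 + 3.45 = −92.36 dBm
SNR = P_sig − N = −79.7 − (−92.36) = 12.66 dB → 12.7 dB

12.7 dB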